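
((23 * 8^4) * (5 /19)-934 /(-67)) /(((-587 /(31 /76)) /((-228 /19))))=2936700618 /14197769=206.84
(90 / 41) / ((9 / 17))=170 / 41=4.15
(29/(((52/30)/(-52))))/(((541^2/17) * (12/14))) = -17255/292681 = -0.06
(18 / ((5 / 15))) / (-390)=-9 / 65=-0.14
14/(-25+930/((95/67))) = 266/11987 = 0.02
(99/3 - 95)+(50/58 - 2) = -1831/29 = -63.14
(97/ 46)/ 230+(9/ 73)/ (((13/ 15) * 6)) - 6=-59912417/ 10040420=-5.97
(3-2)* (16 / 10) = 8 / 5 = 1.60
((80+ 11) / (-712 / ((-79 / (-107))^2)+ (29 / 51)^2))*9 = -13294696779 / 21197291807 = -0.63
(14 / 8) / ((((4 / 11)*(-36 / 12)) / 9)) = -231 / 16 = -14.44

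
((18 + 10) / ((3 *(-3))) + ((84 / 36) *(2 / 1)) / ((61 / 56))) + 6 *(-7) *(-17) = 392630 / 549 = 715.17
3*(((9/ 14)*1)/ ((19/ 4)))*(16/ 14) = 432/ 931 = 0.46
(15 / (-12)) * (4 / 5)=-1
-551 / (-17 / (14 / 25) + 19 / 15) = 115710 / 6109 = 18.94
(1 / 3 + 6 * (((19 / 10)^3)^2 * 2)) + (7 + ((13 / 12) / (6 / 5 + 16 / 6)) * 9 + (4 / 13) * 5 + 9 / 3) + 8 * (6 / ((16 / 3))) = 166241142983 / 282750000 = 587.94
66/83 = 0.80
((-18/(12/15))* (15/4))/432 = -25/128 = -0.20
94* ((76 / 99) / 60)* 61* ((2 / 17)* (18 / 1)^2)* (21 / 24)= 2287866 / 935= 2446.92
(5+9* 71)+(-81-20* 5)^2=33405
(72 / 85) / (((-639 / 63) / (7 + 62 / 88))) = -42714 / 66385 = -0.64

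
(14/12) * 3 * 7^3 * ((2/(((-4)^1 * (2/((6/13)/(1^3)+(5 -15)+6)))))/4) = 55223/208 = 265.50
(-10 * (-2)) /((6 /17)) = 170 /3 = 56.67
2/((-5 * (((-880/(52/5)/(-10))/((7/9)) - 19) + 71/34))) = 6188/93325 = 0.07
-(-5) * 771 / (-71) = -3855 / 71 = -54.30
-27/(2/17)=-459/2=-229.50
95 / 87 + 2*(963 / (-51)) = -54239 / 1479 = -36.67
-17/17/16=-0.06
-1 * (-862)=862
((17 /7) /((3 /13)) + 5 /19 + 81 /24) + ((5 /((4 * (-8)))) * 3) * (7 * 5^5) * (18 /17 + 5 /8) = -29956517855 /1736448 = -17251.61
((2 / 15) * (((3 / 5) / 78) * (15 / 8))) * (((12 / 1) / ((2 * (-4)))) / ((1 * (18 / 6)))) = -1 / 1040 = -0.00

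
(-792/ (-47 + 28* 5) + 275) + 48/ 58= 267.31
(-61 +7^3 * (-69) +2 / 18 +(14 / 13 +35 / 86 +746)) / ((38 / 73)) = -16879704955 / 382356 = -44146.57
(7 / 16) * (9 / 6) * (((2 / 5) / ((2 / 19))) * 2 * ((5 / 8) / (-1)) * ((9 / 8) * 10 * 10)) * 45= -4039875 / 256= -15780.76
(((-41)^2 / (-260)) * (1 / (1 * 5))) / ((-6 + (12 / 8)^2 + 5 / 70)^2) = -329476 / 3447925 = -0.10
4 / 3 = 1.33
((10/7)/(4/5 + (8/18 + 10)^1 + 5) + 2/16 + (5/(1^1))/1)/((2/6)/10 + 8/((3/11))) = 3200955/18032308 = 0.18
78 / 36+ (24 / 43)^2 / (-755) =18144479 / 8375970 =2.17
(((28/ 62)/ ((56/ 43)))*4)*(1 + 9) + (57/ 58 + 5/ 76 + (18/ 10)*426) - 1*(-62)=288231461/ 341620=843.72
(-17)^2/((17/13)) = 221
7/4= 1.75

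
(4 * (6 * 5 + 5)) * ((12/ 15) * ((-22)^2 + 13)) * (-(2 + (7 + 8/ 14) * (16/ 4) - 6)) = -1463168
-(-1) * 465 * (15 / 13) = 6975 / 13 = 536.54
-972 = -972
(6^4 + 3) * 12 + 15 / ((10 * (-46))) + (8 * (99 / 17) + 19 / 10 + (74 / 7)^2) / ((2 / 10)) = 1256001511 / 76636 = 16389.18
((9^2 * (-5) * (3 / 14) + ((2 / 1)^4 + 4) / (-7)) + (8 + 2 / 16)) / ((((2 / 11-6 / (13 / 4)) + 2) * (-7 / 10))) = 346.94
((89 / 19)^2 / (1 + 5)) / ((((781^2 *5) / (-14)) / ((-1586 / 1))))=87938942 / 3302938815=0.03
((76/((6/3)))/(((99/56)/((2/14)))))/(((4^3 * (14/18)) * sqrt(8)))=19 * sqrt(2)/1232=0.02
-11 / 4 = -2.75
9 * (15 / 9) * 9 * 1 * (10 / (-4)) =-675 / 2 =-337.50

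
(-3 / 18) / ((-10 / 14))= 7 / 30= 0.23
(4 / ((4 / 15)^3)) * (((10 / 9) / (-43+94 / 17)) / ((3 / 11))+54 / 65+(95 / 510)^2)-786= -7379921597 / 11781952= -626.38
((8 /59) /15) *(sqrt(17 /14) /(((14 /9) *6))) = 0.00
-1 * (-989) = 989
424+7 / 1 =431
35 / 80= 7 / 16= 0.44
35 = 35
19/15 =1.27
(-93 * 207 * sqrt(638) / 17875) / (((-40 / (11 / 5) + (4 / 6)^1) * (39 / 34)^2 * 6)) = 2139 * sqrt(638) / 274625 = 0.20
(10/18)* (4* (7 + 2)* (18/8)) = 45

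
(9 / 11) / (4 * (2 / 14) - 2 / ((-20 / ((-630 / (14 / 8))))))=-63 / 2728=-0.02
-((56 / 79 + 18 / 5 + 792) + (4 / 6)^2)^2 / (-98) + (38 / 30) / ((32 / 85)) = 128431767155449 / 19816423200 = 6481.08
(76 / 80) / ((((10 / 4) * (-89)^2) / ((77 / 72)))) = 1463 / 28515600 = 0.00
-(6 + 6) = -12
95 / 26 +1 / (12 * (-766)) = 436607 / 119496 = 3.65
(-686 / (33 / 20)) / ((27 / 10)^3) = -13720000 / 649539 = -21.12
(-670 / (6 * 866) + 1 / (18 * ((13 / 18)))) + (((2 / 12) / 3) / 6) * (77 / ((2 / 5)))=2103913 / 1215864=1.73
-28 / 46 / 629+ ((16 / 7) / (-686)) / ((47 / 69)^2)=-625272422 / 76730204803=-0.01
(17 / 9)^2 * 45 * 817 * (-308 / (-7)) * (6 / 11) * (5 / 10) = 4722260 / 3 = 1574086.67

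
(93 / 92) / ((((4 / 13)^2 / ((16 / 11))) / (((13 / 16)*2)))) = 204321 / 8096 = 25.24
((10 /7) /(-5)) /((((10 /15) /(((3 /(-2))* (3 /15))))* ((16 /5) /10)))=45 /112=0.40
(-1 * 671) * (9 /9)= -671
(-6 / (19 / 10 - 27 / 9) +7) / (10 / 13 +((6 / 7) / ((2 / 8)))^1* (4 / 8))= 12467 / 2486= 5.01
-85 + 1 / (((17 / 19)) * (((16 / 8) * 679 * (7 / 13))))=-13735923 / 161602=-85.00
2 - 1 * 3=-1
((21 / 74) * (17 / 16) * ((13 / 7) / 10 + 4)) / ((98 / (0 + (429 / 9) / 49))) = 712283 / 56855680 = 0.01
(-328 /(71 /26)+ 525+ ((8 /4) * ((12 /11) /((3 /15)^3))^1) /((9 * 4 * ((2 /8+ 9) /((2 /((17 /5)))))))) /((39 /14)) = 8363760706 /57476133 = 145.52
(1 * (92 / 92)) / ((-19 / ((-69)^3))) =328509 / 19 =17289.95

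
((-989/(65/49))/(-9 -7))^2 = 2348468521/1081600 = 2171.29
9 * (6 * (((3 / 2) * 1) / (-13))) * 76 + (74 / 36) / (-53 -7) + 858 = 5397359 / 14040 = 384.43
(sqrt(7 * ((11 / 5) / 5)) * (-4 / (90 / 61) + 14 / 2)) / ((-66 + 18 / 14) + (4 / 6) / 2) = -1351 * sqrt(77) / 101400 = -0.12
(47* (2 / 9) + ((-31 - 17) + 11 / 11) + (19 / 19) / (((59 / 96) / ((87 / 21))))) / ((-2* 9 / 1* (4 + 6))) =0.17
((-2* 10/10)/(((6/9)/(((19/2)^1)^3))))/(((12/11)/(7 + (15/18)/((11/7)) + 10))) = -41332.62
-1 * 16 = -16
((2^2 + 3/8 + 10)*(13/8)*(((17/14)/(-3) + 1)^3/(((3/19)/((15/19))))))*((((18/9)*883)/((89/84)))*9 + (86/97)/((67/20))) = 31669990883984375/85706628336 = 369516.24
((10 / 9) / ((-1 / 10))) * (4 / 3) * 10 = -148.15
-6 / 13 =-0.46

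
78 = 78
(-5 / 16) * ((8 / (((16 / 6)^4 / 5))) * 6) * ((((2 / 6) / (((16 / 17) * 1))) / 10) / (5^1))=-0.01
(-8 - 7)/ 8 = -15/ 8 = -1.88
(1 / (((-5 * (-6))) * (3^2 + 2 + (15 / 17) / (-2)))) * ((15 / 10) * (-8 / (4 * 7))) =-17 / 12565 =-0.00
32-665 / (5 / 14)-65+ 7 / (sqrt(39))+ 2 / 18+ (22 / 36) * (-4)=-1896.21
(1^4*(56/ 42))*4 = 16/ 3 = 5.33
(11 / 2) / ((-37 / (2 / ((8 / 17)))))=-187 / 296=-0.63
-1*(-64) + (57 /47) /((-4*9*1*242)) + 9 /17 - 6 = 135805237 /2320296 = 58.53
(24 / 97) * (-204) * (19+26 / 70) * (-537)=1782565056 / 3395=525055.98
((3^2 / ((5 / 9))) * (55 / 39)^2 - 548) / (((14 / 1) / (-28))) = 1031.56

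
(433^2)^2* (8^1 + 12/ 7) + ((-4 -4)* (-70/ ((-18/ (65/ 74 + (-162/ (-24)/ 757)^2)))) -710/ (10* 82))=341477786861.52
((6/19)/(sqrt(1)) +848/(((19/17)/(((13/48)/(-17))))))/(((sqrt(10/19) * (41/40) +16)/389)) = -668208640/2329677 +42807116 * sqrt(190)/44263863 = -273.49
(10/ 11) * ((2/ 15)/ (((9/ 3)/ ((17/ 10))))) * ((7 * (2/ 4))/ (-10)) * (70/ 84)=-0.02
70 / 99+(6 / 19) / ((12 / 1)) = 2759 / 3762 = 0.73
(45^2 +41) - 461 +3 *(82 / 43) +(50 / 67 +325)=5578962 / 2881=1936.47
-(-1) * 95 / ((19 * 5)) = 1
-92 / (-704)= 23 / 176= 0.13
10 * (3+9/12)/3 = 25/2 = 12.50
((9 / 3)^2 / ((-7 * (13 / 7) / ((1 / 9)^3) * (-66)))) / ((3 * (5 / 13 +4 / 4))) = 1 / 288684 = 0.00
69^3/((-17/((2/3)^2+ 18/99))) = -2263062/187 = -12101.94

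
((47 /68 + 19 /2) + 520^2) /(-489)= -18387893 /33252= -552.99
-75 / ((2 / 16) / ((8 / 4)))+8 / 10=-5996 / 5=-1199.20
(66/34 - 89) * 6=-8880/17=-522.35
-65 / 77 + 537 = 41284 / 77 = 536.16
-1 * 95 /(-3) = 95 /3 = 31.67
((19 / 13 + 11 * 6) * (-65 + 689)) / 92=10524 / 23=457.57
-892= -892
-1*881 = -881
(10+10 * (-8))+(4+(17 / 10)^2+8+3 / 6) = -5461 / 100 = -54.61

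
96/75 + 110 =2782/25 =111.28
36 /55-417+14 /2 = -22514 /55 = -409.35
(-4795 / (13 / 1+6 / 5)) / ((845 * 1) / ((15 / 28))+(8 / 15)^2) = -5394375 / 25202444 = -0.21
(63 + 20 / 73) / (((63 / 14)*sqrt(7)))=9238*sqrt(7) / 4599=5.31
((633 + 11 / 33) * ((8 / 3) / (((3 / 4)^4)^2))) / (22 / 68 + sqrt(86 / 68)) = -372559052800 / 79184709 + 33869004800 * sqrt(1462) / 79184709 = 11649.47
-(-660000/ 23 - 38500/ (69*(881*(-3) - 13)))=1314710375/ 45816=28695.44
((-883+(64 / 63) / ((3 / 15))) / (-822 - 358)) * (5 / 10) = 55309 / 148680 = 0.37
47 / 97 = 0.48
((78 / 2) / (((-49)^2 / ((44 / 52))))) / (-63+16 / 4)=-33 / 141659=-0.00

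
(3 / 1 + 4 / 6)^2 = 121 / 9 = 13.44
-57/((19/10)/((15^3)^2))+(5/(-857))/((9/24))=-878558906290/2571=-341718750.02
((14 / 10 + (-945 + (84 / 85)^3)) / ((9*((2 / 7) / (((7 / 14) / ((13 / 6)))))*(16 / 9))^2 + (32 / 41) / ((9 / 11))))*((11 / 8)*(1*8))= -26.36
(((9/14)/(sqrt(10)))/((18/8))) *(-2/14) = -sqrt(10)/245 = -0.01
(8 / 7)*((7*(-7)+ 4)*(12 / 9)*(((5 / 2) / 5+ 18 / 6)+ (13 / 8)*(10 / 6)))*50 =-149000 / 7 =-21285.71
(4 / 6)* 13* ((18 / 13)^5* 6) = 7558272 / 28561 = 264.64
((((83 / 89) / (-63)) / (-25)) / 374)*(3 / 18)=83 / 314552700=0.00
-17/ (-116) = 17/ 116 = 0.15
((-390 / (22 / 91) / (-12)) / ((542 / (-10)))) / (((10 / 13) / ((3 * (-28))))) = 1614795 / 5962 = 270.85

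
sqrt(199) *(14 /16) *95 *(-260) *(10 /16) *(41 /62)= -8861125 *sqrt(199) /992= -126009.63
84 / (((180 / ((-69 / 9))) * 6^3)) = -161 / 9720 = -0.02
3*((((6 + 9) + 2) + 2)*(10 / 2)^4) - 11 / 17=605614 / 17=35624.35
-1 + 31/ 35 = -4/ 35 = -0.11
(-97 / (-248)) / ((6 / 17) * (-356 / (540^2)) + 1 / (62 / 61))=10017675 / 25188064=0.40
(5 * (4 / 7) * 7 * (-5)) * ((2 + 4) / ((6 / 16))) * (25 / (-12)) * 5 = 16666.67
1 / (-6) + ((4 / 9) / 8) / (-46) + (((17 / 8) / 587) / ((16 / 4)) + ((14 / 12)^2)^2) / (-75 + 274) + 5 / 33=-0.01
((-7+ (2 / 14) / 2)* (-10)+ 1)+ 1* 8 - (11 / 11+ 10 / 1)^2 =-299 / 7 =-42.71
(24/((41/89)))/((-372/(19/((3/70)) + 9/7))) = -1661986/26691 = -62.27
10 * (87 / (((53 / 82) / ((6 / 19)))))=428040 / 1007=425.06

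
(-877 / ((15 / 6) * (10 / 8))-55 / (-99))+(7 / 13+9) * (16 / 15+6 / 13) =-10095931 / 38025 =-265.51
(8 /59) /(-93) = -8 /5487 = -0.00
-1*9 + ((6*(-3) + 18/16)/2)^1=-279/16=-17.44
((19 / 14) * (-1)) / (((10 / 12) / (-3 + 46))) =-2451 / 35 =-70.03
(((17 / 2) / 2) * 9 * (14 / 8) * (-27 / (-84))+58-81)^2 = 2.20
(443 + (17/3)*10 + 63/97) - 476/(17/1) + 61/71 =473.18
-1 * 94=-94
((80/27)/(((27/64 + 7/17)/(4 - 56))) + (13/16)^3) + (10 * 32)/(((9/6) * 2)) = -7785613987/100306944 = -77.62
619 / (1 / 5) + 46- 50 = 3091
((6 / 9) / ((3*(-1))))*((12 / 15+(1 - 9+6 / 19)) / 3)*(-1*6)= -872 / 285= -3.06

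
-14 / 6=-7 / 3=-2.33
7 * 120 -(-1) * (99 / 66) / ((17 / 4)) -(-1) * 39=14949 / 17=879.35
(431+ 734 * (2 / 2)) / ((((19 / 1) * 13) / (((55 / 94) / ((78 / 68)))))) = 1089275 / 452751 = 2.41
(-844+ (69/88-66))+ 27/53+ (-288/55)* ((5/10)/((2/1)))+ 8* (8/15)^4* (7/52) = -253910979769/279045000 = -909.93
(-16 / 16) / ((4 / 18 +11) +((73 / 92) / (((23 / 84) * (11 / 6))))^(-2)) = -84603204 / 983296717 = -0.09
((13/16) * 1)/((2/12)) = 39/8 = 4.88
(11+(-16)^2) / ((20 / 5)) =267 / 4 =66.75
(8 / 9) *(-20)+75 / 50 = -16.28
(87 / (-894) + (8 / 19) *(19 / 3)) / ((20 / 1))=2297 / 17880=0.13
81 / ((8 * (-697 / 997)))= -80757 / 5576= -14.48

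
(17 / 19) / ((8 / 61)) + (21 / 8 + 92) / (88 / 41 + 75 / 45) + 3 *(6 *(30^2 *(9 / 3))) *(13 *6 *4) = 540478228531 / 35644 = 15163231.64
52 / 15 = 3.47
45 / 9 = 5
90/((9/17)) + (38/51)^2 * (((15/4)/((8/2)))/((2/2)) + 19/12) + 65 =7378501/31212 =236.40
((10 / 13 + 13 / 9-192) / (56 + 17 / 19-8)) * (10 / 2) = -2109475 / 108693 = -19.41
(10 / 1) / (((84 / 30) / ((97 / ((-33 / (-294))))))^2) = 115260250 / 121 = 952564.05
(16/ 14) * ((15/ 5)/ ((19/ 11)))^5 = 313083144/ 17332693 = 18.06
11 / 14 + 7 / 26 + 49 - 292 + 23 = -19924 / 91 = -218.95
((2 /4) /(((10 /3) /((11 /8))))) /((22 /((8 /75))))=1 /1000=0.00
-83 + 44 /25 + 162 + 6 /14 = 14208 /175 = 81.19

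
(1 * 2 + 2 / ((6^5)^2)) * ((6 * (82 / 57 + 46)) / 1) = 10218783913 / 17950896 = 569.26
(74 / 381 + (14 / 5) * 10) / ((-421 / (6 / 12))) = -5371 / 160401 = -0.03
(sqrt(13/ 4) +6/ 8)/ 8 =3/ 32 +sqrt(13)/ 16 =0.32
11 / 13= 0.85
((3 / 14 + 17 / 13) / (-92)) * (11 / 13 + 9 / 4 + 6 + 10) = -0.32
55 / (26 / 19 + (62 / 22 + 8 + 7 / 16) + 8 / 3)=551760 / 153397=3.60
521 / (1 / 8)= 4168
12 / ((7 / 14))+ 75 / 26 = 699 / 26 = 26.88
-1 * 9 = -9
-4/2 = -2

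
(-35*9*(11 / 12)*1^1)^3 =-1540798875 / 64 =-24074982.42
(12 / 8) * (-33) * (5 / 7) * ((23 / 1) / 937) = -11385 / 13118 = -0.87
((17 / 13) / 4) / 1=17 / 52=0.33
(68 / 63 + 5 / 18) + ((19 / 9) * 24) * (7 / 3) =15067 / 126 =119.58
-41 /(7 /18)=-738 /7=-105.43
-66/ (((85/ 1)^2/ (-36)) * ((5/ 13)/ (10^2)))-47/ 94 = 245659/ 2890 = 85.00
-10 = -10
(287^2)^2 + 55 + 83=6784652299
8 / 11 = 0.73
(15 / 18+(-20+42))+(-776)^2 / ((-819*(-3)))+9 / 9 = 1321469 / 4914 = 268.92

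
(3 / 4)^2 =9 / 16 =0.56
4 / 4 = 1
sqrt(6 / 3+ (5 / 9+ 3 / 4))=sqrt(119) / 6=1.82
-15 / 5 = -3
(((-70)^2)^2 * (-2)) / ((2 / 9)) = -216090000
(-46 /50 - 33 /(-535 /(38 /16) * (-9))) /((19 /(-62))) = 1863379 /609900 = 3.06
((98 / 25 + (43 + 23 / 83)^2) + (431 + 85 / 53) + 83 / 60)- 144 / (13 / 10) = 2200.05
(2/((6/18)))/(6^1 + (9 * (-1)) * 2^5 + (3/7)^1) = -14/657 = -0.02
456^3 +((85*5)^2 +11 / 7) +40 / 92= 15294910324 / 161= 94999443.01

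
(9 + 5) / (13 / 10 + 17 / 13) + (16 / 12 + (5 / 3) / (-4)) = 2841 / 452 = 6.29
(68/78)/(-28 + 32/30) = -85/2626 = -0.03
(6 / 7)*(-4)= -24 / 7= -3.43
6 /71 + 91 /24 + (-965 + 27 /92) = -37656863 /39192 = -960.83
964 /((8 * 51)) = 241 /102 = 2.36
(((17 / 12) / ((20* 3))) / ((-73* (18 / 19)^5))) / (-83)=42093683 / 8243202608640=0.00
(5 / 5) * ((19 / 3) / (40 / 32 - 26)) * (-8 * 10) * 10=60800 / 297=204.71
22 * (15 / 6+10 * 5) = 1155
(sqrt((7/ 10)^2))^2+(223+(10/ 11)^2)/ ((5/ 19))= 851.03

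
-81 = -81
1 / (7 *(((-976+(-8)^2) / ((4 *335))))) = -335 / 1596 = -0.21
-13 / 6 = -2.17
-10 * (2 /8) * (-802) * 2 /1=4010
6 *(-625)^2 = 2343750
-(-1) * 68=68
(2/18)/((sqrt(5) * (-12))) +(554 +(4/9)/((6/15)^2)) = 5011/9-sqrt(5)/540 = 556.77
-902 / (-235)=902 / 235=3.84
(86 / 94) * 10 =430 / 47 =9.15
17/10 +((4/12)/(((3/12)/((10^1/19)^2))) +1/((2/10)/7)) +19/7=3015997/75810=39.78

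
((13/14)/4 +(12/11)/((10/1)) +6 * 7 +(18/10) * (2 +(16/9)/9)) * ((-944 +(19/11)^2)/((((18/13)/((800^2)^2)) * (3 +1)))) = -2431532304631040000000/754677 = -3221950986489637.29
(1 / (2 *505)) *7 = 7 / 1010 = 0.01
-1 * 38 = -38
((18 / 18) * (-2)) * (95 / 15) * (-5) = 63.33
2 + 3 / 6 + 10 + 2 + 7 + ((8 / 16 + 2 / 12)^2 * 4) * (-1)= 355 / 18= 19.72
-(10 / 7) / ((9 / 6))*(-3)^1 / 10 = 2 / 7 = 0.29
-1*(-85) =85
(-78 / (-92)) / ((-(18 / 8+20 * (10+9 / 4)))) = -78 / 22747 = -0.00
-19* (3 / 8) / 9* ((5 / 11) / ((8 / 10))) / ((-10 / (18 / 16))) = 285 / 5632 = 0.05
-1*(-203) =203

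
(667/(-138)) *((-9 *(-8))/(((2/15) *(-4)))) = 1305/2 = 652.50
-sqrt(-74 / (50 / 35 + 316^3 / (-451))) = -sqrt(12900208527129) / 110438481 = -0.03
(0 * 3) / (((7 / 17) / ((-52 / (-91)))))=0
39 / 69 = 13 / 23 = 0.57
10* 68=680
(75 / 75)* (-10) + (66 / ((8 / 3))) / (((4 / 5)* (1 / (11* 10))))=27145 / 8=3393.12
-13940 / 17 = -820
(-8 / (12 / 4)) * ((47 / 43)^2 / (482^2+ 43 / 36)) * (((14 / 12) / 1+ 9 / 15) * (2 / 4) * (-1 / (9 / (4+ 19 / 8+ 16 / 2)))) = 2692771 / 139180448187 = 0.00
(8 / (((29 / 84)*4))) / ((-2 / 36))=-3024 / 29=-104.28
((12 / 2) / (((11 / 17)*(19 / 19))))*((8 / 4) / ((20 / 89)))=4539 / 55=82.53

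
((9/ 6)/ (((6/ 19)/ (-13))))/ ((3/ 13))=-267.58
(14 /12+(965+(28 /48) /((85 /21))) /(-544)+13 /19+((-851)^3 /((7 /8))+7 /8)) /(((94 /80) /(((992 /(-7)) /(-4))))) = -1611361685522216821 /75874638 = -21237158133.42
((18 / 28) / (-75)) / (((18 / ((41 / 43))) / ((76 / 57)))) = -41 / 67725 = -0.00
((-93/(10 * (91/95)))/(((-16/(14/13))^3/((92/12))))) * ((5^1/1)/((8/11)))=36509165/233971712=0.16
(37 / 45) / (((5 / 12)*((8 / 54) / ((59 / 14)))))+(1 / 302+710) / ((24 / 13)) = 440.72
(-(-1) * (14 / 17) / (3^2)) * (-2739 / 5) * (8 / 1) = -102256 / 255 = -401.00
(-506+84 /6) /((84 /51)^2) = -35547 /196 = -181.36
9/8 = 1.12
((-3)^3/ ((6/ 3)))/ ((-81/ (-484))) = -242/ 3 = -80.67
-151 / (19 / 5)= -755 / 19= -39.74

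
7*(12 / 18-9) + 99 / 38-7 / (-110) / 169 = -29525368 / 529815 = -55.73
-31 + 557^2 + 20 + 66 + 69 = 310373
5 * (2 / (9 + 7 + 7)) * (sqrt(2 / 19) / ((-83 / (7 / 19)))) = -0.00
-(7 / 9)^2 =-49 / 81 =-0.60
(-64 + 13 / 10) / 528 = -19 / 160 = -0.12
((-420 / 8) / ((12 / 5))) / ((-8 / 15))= 2625 / 64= 41.02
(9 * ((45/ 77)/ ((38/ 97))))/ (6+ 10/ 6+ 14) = 0.62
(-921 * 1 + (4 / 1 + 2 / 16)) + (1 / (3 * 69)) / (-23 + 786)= -1158497227 / 1263528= -916.87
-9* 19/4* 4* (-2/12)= 57/2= 28.50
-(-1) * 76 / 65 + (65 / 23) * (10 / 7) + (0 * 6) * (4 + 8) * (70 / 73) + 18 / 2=148671 / 10465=14.21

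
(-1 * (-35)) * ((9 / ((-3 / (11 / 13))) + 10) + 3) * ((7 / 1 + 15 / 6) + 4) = 64260 / 13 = 4943.08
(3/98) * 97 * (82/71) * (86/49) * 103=105684798/170471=619.96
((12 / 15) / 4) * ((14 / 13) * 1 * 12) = 168 / 65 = 2.58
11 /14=0.79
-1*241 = -241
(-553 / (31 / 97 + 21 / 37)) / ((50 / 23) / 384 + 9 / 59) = -32319131628 / 8202581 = -3940.12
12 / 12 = 1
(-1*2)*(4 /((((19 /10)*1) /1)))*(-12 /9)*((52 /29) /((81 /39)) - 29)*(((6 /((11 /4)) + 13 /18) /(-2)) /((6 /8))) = 4053704000 /13255407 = 305.82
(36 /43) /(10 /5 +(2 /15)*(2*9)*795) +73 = 2997763 /41065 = 73.00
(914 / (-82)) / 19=-457 / 779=-0.59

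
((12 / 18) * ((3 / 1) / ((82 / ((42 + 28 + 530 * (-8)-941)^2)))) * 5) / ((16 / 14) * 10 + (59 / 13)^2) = 154513528715 / 1553367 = 99470.07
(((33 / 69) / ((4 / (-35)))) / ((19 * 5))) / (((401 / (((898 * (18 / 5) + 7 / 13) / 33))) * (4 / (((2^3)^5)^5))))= -3473699588118426539693965312 / 34171215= -101655723629330316165.05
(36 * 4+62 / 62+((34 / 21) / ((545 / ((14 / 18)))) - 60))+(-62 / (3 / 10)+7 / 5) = -353938 / 2943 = -120.26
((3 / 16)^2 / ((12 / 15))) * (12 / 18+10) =15 / 32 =0.47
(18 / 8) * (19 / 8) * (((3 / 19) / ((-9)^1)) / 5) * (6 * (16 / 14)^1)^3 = -10368 / 1715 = -6.05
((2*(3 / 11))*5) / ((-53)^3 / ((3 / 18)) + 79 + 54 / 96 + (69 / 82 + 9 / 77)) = -27552 / 9023276575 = -0.00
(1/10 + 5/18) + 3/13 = 356/585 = 0.61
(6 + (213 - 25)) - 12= 182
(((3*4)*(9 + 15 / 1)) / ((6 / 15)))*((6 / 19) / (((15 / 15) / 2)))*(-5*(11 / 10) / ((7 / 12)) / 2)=-285120 / 133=-2143.76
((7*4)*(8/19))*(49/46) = 5488/437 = 12.56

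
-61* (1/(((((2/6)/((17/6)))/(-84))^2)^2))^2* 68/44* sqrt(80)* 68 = -19051683348186308882179805184* sqrt(5)/11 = -3872805368395034668904243000.00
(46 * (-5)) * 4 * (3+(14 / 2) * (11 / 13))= -8209.23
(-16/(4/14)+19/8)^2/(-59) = -184041/3776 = -48.74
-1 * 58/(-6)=29/3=9.67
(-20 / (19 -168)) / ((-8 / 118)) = -295 / 149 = -1.98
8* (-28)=-224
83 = 83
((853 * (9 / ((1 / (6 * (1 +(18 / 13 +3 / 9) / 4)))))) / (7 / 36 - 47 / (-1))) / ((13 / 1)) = 30815478 / 287131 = 107.32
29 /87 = 1 /3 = 0.33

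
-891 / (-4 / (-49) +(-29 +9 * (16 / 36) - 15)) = 14553 / 652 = 22.32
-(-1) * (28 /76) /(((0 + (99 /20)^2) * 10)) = 280 /186219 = 0.00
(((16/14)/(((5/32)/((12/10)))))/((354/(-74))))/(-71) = 18944/733075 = 0.03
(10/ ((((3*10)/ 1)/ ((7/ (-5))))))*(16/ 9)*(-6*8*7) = 12544/ 45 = 278.76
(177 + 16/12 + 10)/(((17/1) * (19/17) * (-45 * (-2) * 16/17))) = 1921/16416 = 0.12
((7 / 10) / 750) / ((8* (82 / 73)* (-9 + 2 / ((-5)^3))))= -73 / 6336960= -0.00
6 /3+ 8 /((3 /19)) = 158 /3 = 52.67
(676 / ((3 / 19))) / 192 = 3211 / 144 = 22.30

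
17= 17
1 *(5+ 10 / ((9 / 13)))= 175 / 9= 19.44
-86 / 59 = -1.46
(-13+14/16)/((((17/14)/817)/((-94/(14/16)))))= 14898812/17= 876400.71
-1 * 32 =-32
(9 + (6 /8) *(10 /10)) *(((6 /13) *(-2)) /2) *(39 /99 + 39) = -1950 /11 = -177.27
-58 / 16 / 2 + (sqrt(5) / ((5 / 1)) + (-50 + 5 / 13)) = -10697 / 208 + sqrt(5) / 5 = -50.98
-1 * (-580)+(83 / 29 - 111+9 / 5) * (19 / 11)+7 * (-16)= 453499 / 1595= 284.33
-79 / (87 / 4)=-3.63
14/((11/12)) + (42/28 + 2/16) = 1487/88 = 16.90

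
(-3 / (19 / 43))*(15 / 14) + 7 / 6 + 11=1952 / 399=4.89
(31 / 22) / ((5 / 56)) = 868 / 55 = 15.78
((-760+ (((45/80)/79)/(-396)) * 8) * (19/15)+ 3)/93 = -100074059/9698040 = -10.32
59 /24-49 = -1117 /24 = -46.54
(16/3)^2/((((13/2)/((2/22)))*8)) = 64/1287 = 0.05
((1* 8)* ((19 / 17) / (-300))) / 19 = -2 / 1275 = -0.00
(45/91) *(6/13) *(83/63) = 2490/8281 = 0.30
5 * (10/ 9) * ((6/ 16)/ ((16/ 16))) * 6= 25/ 2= 12.50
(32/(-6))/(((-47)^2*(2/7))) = -56/6627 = -0.01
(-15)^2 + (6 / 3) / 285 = 64127 / 285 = 225.01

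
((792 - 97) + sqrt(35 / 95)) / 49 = sqrt(133) / 931 + 695 / 49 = 14.20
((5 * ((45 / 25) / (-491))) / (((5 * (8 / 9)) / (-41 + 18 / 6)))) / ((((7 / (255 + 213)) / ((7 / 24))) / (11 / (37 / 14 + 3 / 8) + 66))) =5434209 / 25532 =212.84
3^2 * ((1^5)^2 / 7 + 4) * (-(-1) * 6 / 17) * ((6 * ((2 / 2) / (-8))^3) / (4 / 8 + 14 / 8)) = -261 / 3808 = -0.07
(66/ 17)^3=58.52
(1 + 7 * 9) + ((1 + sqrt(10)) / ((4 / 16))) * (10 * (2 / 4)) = 20 * sqrt(10) + 84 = 147.25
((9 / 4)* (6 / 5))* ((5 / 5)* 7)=189 / 10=18.90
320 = 320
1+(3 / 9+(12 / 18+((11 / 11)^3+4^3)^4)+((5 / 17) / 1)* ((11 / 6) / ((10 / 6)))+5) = 606921499 / 34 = 17850632.32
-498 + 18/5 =-494.40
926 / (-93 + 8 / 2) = -926 / 89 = -10.40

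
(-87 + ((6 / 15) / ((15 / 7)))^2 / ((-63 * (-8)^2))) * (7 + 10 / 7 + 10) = -3030210301 / 1890000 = -1603.29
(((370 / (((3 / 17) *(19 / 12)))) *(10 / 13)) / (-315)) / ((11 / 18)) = -100640 / 19019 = -5.29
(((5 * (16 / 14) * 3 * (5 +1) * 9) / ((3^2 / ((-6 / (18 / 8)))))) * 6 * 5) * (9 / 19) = -3897.74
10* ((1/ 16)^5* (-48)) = -15/ 32768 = -0.00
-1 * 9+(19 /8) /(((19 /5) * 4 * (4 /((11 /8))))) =-9161 /1024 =-8.95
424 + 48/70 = 14864/35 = 424.69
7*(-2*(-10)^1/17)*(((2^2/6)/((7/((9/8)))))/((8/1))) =0.11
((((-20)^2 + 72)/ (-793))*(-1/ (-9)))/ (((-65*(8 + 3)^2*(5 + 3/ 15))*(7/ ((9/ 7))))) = 0.00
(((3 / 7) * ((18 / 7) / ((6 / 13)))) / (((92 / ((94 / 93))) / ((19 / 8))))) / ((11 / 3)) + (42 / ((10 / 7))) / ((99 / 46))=1261535183 / 92233680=13.68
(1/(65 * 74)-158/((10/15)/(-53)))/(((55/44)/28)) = 3383431016/12025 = 281366.40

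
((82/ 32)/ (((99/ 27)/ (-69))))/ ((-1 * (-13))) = -8487/ 2288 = -3.71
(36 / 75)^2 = 144 / 625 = 0.23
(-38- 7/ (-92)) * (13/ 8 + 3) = -129093/ 736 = -175.40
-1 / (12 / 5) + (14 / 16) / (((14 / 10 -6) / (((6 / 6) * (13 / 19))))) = -5735 / 10488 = -0.55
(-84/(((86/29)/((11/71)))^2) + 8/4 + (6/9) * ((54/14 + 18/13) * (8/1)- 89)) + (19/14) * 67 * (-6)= -209083842466/363511551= -575.18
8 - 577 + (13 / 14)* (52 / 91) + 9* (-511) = -253206 / 49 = -5167.47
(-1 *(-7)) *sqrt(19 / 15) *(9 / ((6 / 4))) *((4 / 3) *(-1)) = -56 *sqrt(285) / 15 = -63.03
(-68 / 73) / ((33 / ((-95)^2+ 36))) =-616148 / 2409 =-255.77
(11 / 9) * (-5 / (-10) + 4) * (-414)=-2277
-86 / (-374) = 43 / 187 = 0.23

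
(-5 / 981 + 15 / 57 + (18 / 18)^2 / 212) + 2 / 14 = 11219981 / 27660276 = 0.41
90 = 90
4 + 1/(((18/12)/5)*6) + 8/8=50/9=5.56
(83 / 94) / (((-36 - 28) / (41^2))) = -139523 / 6016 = -23.19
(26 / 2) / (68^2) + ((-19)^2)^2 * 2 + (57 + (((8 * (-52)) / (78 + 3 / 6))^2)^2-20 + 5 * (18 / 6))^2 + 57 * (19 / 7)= 11560414874994934895460175051 / 11948491657951371027568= 967520.86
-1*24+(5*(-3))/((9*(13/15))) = -337/13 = -25.92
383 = 383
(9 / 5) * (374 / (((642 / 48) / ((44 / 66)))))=17952 / 535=33.56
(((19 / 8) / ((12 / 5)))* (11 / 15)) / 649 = 19 / 16992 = 0.00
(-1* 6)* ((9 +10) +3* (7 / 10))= -126.60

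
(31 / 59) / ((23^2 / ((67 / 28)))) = 2077 / 873908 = 0.00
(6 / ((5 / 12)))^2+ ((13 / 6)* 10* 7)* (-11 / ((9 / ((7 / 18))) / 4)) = -492038 / 6075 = -80.99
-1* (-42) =42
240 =240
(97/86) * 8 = 388/43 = 9.02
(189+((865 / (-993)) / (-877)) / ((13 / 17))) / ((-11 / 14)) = -29956082548 / 124533123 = -240.55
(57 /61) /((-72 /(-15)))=95 /488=0.19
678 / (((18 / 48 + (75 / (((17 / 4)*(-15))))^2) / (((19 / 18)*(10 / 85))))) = 47.86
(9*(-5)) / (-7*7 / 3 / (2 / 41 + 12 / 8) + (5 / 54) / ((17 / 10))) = 2623185 / 611579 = 4.29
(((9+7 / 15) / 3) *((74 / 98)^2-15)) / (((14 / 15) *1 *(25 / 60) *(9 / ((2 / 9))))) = -19678928 / 6806835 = -2.89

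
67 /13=5.15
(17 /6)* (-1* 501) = -2839 /2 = -1419.50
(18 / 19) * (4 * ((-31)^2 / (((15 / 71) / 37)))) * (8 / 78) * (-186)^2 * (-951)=-2152151730251.97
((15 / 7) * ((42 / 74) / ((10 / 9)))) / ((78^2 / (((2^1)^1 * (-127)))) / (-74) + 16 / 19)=195453 / 208166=0.94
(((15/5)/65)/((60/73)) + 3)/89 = 3973/115700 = 0.03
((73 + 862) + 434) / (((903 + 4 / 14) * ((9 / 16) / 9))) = 153328 / 6323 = 24.25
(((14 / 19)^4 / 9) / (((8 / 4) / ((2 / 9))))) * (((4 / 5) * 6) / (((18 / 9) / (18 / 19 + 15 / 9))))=22895936 / 1002820095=0.02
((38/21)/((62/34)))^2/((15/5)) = 417316/1271403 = 0.33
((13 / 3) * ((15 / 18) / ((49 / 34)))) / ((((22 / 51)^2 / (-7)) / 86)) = -13731835 / 1694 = -8106.16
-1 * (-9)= 9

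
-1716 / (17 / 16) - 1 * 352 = -33440 / 17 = -1967.06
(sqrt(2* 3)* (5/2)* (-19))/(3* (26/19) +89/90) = -81225* sqrt(6)/8711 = -22.84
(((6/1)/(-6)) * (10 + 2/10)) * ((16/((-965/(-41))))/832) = -2091/250900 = -0.01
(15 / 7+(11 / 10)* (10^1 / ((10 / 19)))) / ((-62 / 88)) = -35486 / 1085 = -32.71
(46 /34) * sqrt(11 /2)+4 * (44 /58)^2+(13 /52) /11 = 86025 /37004+23 * sqrt(22) /34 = 5.50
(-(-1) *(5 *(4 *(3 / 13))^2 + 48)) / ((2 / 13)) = 4416 / 13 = 339.69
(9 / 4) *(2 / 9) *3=1.50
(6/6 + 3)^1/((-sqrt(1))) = -4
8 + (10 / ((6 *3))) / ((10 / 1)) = 145 / 18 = 8.06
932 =932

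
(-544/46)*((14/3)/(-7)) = 544/69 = 7.88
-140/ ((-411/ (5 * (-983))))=-688100/ 411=-1674.21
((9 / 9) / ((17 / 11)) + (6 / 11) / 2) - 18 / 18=-15 / 187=-0.08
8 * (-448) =-3584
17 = 17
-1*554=-554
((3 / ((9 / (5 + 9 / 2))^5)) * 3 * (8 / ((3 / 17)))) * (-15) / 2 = -210468415 / 52488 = -4009.84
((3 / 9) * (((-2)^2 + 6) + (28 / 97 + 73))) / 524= 2693 / 50828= 0.05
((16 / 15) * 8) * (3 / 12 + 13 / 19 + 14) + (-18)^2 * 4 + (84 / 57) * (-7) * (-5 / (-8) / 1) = 161537 / 114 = 1416.99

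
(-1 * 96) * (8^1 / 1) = -768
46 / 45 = 1.02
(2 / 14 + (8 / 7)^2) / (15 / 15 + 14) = 0.10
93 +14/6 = 286/3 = 95.33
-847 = -847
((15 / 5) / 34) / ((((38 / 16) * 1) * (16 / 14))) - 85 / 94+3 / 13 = -126499 / 197353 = -0.64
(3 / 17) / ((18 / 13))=13 / 102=0.13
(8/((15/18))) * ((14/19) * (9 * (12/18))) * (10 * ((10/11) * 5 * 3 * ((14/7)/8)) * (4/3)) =403200/209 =1929.19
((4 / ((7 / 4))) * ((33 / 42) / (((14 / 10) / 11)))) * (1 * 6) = 29040 / 343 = 84.66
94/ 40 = 47/ 20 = 2.35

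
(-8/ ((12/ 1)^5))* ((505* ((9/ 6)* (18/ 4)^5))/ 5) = -73629/ 8192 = -8.99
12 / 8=1.50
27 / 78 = 9 / 26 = 0.35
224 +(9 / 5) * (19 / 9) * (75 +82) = 4103 / 5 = 820.60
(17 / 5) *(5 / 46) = 17 / 46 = 0.37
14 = 14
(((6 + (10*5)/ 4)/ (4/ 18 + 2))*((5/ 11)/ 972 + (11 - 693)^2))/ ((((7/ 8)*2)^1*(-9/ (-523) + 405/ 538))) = 25887099488000647/ 9008598060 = 2873599.12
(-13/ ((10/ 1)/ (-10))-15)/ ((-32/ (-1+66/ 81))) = -5/ 432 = -0.01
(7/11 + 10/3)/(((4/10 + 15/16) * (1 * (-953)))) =-10480/3365043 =-0.00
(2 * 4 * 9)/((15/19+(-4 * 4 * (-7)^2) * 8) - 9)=-342/29831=-0.01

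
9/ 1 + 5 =14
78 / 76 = 39 / 38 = 1.03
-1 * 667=-667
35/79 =0.44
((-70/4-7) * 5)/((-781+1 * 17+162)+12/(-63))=5145/25292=0.20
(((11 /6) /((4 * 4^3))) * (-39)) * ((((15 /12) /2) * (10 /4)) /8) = -3575 /65536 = -0.05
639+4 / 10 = 3197 / 5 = 639.40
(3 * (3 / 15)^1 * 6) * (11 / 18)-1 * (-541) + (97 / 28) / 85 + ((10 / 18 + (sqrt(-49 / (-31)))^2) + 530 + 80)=767193407 / 664020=1155.38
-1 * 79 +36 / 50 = -1957 / 25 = -78.28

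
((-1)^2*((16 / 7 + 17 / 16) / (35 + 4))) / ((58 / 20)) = 625 / 21112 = 0.03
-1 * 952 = -952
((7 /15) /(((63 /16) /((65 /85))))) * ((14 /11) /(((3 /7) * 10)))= 10192 /378675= 0.03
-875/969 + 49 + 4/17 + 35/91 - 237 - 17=-2585951/12597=-205.28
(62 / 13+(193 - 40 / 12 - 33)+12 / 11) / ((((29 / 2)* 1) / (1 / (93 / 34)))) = 4.10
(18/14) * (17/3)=51/7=7.29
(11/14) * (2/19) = 11/133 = 0.08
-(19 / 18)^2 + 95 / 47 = 13813 / 15228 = 0.91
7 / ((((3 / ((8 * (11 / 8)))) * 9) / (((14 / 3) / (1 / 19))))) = 20482 / 81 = 252.86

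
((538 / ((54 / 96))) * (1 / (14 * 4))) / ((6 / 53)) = 28514 / 189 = 150.87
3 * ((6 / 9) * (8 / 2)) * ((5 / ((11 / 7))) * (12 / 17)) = 3360 / 187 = 17.97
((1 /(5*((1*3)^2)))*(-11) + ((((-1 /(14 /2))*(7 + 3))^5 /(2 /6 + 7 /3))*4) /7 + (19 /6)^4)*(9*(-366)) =-4605641558369 /14117880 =-326227.56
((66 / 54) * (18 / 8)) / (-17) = -11 / 68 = -0.16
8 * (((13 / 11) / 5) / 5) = 104 / 275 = 0.38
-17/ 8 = -2.12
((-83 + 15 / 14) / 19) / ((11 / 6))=-3441 / 1463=-2.35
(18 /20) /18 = 0.05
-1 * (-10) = 10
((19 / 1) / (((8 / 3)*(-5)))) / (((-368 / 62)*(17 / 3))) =0.04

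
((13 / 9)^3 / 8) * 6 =2197 / 972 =2.26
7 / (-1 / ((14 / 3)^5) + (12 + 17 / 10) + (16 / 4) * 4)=18823840 / 79865649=0.24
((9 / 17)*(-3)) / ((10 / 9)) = -243 / 170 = -1.43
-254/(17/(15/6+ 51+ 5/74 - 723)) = 370078/37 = 10002.11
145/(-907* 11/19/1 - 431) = -2755/18166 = -0.15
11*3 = 33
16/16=1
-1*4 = -4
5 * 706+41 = 3571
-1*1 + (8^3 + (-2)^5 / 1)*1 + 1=480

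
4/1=4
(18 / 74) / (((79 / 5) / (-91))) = -4095 / 2923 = -1.40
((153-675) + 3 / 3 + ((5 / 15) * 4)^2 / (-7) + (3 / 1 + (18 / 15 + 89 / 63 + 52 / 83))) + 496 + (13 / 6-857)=-45693517 / 52290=-873.85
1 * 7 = 7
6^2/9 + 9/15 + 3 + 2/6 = 119/15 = 7.93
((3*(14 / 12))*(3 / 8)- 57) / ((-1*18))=99 / 32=3.09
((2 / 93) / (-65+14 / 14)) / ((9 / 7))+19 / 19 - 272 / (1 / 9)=-65540455 / 26784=-2447.00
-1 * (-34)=34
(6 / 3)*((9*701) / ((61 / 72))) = 908496 / 61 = 14893.38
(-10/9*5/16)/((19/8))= -25/171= -0.15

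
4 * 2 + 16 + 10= 34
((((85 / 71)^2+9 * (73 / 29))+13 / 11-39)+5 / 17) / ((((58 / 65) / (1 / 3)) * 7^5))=-23874163235 / 79945817941374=-0.00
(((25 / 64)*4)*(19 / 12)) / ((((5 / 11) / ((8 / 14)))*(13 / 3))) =1045 / 1456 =0.72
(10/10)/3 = 1/3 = 0.33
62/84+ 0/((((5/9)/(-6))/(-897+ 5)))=31/42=0.74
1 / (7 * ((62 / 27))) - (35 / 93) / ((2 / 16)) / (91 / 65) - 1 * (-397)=514175 / 1302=394.91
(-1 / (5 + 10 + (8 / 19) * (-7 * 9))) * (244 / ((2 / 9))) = 6954 / 73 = 95.26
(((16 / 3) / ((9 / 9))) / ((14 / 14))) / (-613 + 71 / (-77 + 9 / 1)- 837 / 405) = -5440 / 628433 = -0.01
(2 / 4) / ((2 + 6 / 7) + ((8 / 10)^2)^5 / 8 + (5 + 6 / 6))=68359375 / 1212772508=0.06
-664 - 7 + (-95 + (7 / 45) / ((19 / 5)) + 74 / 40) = -2613253 / 3420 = -764.11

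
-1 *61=-61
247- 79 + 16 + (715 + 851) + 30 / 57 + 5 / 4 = 133135 / 76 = 1751.78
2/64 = 1/32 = 0.03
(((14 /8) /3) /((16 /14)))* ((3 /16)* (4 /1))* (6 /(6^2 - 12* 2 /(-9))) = 441 /7424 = 0.06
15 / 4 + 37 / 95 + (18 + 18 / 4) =10123 / 380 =26.64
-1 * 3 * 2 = -6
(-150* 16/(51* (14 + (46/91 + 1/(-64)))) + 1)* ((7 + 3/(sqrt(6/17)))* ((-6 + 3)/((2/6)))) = 29021283* sqrt(102)/2869226 + 203148981/1434613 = 243.76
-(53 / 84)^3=-148877 / 592704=-0.25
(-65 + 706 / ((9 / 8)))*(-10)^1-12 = -50738 / 9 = -5637.56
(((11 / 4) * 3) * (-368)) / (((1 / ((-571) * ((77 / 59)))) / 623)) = 83160414876 / 59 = 1409498557.22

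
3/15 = 0.20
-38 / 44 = -19 / 22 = -0.86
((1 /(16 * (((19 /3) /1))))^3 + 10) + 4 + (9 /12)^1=414393371 /28094464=14.75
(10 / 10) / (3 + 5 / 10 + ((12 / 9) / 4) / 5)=30 / 107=0.28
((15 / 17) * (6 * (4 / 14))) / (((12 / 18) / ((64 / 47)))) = 17280 / 5593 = 3.09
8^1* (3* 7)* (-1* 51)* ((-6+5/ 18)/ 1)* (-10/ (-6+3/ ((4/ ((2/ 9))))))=84048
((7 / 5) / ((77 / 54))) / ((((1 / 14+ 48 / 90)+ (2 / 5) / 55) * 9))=0.18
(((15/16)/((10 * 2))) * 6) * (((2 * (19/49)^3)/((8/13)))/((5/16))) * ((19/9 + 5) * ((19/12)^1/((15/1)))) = 3388346/26471025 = 0.13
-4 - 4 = -8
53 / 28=1.89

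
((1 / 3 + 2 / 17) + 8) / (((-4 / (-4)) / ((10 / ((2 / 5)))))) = 10775 / 51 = 211.27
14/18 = 7/9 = 0.78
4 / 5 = 0.80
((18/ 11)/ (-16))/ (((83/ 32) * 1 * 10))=-18/ 4565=-0.00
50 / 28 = 25 / 14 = 1.79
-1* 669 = -669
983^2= 966289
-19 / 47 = -0.40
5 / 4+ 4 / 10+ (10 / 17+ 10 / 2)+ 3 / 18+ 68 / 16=2972 / 255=11.65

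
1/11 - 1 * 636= -6995/11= -635.91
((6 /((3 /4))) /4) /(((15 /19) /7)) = 266 /15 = 17.73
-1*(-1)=1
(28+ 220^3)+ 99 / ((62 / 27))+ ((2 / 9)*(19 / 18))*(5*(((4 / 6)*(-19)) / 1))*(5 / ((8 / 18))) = 8912295634 / 837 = 10647903.98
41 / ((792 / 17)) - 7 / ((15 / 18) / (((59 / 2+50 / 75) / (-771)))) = 1230133 / 1017720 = 1.21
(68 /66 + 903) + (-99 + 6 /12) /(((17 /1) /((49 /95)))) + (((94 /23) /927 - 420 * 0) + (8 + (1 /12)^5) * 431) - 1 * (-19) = 45742921109514443 /10472165637120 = 4368.05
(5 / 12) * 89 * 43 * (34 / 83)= 325295 / 498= 653.20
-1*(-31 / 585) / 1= 31 / 585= 0.05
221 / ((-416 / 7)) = -119 / 32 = -3.72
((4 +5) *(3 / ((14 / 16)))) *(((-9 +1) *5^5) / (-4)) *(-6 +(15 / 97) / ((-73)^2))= -4186975050000 / 3618391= -1157137.26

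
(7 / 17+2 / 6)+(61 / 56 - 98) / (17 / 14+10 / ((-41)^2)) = -460897153 / 5858268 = -78.67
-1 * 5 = -5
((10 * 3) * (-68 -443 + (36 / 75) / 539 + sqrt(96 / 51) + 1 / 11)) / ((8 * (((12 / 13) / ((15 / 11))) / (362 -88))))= -4597977423 / 5929 + 133575 * sqrt(34) / 374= -773423.86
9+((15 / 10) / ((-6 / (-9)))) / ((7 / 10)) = 171 / 14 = 12.21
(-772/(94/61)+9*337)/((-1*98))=-119005/4606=-25.84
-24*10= -240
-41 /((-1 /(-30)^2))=36900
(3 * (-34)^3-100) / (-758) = 59006 / 379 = 155.69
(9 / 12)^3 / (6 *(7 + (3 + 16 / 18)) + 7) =0.01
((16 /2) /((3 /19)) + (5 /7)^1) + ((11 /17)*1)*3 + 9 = 22249 /357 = 62.32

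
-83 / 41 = -2.02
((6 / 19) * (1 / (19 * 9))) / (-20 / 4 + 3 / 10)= -20 / 50901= -0.00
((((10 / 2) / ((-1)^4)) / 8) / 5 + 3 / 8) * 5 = 5 / 2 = 2.50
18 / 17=1.06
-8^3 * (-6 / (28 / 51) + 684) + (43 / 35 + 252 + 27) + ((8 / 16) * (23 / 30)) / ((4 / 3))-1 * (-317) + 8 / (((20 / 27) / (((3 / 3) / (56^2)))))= -2697078007 / 7840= -344015.05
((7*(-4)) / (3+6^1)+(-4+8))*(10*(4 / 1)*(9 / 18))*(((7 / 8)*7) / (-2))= -490 / 9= -54.44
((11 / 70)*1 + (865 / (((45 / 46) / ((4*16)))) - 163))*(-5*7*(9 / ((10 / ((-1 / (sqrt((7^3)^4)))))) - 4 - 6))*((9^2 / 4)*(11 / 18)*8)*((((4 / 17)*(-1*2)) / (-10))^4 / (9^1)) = 294436510370352064 / 276360809878125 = 1065.41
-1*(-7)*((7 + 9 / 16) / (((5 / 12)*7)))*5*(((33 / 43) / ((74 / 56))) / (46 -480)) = -11979 / 98642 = -0.12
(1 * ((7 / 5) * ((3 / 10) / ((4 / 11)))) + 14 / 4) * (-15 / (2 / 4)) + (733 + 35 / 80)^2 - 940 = 687169173 / 1280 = 536850.92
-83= -83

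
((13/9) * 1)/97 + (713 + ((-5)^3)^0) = 623335/873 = 714.01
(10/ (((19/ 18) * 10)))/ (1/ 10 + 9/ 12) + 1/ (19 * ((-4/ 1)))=1423/ 1292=1.10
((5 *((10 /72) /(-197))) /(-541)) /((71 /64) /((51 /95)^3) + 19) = 5895600 /23678983814057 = 0.00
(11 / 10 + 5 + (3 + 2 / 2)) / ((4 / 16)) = 202 / 5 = 40.40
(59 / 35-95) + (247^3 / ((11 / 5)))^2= 198696296595367689 / 4235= 46917661533734.99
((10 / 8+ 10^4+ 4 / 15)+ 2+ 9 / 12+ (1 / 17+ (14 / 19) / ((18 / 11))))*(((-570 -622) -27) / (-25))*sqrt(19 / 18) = 88633134052*sqrt(38) / 1090125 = 501200.63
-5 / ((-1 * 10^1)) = 1 / 2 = 0.50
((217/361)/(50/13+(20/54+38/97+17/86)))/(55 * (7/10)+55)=1270770228/949960326689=0.00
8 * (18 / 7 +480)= 27024 / 7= 3860.57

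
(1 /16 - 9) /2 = -143 /32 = -4.47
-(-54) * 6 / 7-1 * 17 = 205 / 7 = 29.29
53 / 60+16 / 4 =293 / 60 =4.88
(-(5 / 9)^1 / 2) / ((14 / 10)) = -0.20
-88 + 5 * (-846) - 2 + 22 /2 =-4309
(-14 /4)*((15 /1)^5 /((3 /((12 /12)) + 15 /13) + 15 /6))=-69103125 /173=-399440.03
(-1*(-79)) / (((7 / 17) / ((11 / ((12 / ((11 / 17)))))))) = 9559 / 84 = 113.80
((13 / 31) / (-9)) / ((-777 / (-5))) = -65 / 216783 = -0.00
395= 395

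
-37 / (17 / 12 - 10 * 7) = 444 / 823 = 0.54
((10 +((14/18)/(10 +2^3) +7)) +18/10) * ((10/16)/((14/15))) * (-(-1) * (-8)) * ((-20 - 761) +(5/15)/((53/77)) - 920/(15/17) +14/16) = 176896262125/961632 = 183954.22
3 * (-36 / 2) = -54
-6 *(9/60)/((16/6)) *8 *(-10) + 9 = 36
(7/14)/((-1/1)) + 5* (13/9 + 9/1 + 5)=1381/18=76.72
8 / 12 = 2 / 3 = 0.67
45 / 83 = 0.54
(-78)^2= 6084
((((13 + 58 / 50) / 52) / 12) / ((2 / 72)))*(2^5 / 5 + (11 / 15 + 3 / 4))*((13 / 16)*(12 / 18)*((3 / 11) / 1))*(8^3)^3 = 15961423872 / 125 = 127691390.98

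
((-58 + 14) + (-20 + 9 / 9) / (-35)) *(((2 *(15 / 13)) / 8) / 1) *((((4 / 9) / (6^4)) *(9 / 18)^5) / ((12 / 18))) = -13 / 64512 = -0.00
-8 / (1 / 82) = -656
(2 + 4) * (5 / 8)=15 / 4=3.75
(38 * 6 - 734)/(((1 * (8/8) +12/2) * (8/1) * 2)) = -253/56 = -4.52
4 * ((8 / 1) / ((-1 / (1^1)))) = -32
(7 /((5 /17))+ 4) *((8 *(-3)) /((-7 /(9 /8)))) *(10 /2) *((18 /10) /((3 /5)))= 11259 /7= 1608.43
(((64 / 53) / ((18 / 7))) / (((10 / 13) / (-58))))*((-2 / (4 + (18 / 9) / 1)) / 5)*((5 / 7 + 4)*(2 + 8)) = 265408 / 2385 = 111.28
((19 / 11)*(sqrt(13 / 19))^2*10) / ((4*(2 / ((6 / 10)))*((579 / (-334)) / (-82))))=89011 / 2123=41.93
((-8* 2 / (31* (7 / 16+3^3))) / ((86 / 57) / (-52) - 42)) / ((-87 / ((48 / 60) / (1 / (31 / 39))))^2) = 4825088 / 201792515941575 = 0.00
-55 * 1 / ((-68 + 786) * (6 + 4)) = -11 / 1436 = -0.01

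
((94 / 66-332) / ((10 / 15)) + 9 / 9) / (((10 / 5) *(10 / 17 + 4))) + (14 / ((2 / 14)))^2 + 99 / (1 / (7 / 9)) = 11013371 / 1144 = 9627.07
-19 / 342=-0.06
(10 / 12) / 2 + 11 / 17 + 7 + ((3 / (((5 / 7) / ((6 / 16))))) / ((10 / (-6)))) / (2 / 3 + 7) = 1862833 / 234600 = 7.94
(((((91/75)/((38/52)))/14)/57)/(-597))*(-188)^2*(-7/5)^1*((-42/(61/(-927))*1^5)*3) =180878504352/547772375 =330.21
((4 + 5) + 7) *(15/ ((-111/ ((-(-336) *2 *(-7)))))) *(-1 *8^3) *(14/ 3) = -899153920/ 37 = -24301457.30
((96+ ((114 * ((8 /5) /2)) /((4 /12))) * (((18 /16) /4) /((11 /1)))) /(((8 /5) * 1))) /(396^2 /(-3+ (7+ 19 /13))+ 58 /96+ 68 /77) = 33784569 /15070170910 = 0.00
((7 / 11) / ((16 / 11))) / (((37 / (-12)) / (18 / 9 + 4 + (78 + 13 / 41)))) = -72597 / 6068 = -11.96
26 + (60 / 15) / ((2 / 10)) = 46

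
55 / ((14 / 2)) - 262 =-1779 / 7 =-254.14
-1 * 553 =-553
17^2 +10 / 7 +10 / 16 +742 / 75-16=1196777 / 4200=284.95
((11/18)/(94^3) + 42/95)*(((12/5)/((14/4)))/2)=627922549/4142537700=0.15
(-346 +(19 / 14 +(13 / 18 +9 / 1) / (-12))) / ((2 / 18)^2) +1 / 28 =-1566973 / 56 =-27981.66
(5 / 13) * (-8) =-40 / 13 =-3.08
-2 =-2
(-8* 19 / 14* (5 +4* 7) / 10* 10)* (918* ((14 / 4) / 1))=-1151172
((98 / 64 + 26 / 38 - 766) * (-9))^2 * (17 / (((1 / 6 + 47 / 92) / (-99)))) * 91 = -987113056175742951 / 92416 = -10681192176416.89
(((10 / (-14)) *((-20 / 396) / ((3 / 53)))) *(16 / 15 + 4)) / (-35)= -4028 / 43659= -0.09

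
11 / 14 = 0.79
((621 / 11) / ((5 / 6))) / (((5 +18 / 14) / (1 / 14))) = 1863 / 2420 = 0.77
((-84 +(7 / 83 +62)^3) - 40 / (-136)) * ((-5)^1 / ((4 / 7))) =-2093159.22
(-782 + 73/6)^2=21335161/36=592643.36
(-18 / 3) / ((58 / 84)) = -252 / 29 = -8.69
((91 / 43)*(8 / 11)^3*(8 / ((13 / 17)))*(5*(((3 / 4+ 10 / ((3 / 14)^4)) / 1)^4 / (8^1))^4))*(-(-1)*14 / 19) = 4035226468307859126978087841023797447038634081806417095870987721690266073333542812803948231270849535365 / 8018447307992847922278910084593902507394072576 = 503242874001992301815040500000000000000000000000000000000.00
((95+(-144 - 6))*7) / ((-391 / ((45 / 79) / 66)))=525 / 61778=0.01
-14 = -14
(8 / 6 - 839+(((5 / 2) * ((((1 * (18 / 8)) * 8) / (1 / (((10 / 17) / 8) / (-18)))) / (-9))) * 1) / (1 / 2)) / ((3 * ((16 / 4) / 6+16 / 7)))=-3588389 / 37944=-94.57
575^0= 1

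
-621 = -621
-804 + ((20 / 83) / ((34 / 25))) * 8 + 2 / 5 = -5659398 / 7055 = -802.18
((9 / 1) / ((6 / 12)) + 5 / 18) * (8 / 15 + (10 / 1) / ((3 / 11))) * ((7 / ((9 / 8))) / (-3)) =-571144 / 405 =-1410.23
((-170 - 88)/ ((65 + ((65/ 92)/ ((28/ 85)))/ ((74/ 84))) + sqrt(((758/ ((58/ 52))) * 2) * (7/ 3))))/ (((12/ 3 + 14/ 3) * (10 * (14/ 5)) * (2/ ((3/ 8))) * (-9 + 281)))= -433652848065/ 12073812985666432 + 840797361 * sqrt(6001086)/ 68669811355977832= -0.00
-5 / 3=-1.67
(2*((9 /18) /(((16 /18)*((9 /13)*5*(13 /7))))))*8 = 7 /5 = 1.40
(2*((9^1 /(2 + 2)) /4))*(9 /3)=27 /8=3.38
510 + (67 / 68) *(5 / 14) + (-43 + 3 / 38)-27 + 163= 10914857 / 18088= 603.43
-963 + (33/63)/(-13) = -262910/273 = -963.04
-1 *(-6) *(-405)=-2430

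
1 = 1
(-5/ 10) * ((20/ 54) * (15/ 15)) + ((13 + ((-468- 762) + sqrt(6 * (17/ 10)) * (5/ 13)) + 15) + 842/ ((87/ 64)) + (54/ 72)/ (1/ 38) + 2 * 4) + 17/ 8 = -3408605/ 6264 + sqrt(255)/ 13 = -542.93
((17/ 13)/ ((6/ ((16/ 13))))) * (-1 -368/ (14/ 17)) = -142120/ 1183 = -120.14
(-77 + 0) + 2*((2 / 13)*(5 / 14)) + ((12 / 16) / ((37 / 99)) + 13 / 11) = -73.70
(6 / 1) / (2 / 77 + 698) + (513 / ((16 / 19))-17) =42439141 / 71664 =592.20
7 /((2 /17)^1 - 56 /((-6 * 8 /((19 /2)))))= 1428 /2285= 0.62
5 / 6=0.83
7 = 7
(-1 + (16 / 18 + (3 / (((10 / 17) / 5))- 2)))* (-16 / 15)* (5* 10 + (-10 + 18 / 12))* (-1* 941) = 131525452 / 135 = 974262.61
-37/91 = -0.41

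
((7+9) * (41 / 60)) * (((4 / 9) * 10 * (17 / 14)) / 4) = 2788 / 189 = 14.75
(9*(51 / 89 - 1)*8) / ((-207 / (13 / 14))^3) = 83486 / 30085182729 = 0.00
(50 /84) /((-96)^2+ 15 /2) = 25 /387387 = 0.00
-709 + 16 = -693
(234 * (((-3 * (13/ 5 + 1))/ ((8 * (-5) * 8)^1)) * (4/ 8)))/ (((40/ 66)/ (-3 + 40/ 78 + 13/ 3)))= 24057/ 2000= 12.03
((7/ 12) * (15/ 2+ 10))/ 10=49/ 48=1.02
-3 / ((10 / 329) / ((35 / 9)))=-2303 / 6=-383.83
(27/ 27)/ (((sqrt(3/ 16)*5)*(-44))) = -sqrt(3)/ 165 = -0.01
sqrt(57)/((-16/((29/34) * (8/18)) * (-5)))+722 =29 * sqrt(57)/6120+722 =722.04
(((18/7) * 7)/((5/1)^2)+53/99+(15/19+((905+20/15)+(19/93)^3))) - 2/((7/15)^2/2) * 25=92506847785766/205935500925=449.20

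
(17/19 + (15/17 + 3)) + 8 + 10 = 7357/323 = 22.78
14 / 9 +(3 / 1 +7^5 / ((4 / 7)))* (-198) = -104835923 / 18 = -5824217.94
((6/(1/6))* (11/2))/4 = 99/2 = 49.50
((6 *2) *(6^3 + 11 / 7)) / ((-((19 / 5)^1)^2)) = -456900 / 2527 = -180.81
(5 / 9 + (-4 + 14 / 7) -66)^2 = 368449 / 81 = 4548.75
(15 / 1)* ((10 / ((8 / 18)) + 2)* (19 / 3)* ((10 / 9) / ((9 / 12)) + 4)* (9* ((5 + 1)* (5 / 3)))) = 3444700 / 3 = 1148233.33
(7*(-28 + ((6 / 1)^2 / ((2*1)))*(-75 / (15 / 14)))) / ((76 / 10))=-22540 / 19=-1186.32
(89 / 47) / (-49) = -89 / 2303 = -0.04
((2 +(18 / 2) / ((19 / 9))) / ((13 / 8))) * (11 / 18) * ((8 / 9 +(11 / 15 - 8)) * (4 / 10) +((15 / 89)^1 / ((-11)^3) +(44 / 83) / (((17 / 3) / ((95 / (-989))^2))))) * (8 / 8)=-202063942968016276 / 33637575150102825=-6.01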